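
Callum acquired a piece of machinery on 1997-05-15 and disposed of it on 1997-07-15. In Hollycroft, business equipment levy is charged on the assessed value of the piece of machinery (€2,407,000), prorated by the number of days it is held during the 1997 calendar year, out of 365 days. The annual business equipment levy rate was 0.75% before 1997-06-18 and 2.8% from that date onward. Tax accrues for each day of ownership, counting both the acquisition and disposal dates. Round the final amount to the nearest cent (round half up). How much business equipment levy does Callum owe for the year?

1997-05-15 to 1997-06-17: 34 days at 0.75% → €2,407,000 × 0.75% × 34/365 = €1,681.6027
1997-06-18 to 1997-07-15: 28 days at 2.8% → €2,407,000 × 2.8% × 28/365 = €5,170.1041
Total = €6,851.7068

€6,851.71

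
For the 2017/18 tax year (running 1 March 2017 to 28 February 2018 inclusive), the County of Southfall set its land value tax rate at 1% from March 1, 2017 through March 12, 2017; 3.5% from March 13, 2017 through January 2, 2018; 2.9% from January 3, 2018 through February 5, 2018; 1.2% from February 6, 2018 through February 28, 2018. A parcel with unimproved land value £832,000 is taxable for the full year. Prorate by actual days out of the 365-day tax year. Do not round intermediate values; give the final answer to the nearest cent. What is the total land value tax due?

£26,765.33

March 1 – March 12, 2017: 12 days at 1% → £832,000 × 1% × 12/365 = £273.5342
March 13, 2017 – January 2, 2018: 296 days at 3.5% → £832,000 × 3.5% × 296/365 = £23,615.1233
January 3 – February 5, 2018: 34 days at 2.9% → £832,000 × 2.9% × 34/365 = £2,247.5397
February 6 – February 28, 2018: 23 days at 1.2% → £832,000 × 1.2% × 23/365 = £629.1288
Total = £26,765.3260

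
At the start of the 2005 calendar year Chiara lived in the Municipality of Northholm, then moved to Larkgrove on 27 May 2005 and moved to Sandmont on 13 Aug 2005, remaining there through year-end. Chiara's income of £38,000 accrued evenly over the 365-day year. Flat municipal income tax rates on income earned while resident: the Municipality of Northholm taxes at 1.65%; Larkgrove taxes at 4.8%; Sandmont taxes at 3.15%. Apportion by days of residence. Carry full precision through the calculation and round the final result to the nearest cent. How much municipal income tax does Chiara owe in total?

£1,102.99

The Municipality of Northholm, 1 Jan – 26 May 2005: 146 days → £38,000 × 1.65% × 146/365 = £250.8000
Larkgrove, 27 May – 12 Aug 2005: 78 days → £38,000 × 4.8% × 78/365 = £389.7863
Sandmont, 13 Aug – 31 Dec 2005: 141 days → £38,000 × 3.15% × 141/365 = £462.4027
Total = £1,102.9890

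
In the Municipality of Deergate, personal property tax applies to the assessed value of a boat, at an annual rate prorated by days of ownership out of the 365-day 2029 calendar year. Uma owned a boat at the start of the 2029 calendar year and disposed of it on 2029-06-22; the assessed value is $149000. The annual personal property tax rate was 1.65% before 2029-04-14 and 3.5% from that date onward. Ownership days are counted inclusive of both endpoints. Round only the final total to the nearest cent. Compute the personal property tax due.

$1693.91

2029-01-01 to 2029-04-13: 103 days at 1.65% → $149000 × 1.65% × 103/365 = $693.7685
2029-04-14 to 2029-06-22: 70 days at 3.5% → $149000 × 3.5% × 70/365 = $1000.1370
Total = $1693.9055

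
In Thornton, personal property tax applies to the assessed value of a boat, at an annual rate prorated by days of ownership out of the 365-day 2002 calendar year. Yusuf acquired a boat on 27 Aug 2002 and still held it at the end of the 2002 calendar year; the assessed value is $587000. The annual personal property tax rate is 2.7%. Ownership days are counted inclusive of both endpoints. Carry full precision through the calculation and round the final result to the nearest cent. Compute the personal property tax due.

$5514.58

Days held (27 Aug – 31 Dec 2002): 127 out of 365
Tax = $587000 × 2.7% × 127/365 = $5514.5836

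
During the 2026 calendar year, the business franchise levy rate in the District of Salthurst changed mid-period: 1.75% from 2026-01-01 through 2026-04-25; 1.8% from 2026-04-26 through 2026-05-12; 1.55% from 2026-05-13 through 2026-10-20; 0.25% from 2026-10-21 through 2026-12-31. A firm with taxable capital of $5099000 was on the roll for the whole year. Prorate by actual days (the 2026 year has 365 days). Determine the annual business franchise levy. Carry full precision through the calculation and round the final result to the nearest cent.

2026-01-01 to 2026-04-25: 115 days at 1.75% → $5099000 × 1.75% × 115/365 = $28114.3493
2026-04-26 to 2026-05-12: 17 days at 1.8% → $5099000 × 1.8% × 17/365 = $4274.7781
2026-05-13 to 2026-10-20: 161 days at 1.55% → $5099000 × 1.55% × 161/365 = $34861.7932
2026-10-21 to 2026-12-31: 72 days at 0.25% → $5099000 × 0.25% × 72/365 = $2514.5753
Total = $69765.4959

$69765.50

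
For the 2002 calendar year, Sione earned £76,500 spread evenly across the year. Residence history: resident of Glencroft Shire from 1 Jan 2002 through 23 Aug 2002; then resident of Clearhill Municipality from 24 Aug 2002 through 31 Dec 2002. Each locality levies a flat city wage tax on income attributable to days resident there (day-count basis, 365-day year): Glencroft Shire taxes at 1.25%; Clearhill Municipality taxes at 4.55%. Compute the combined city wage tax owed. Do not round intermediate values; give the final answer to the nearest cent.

£1,855.39

Glencroft Shire, 1 Jan – 23 Aug 2002: 235 days → £76,500 × 1.25% × 235/365 = £615.6678
Clearhill Municipality, 24 Aug – 31 Dec 2002: 130 days → £76,500 × 4.55% × 130/365 = £1,239.7192
Total = £1,855.3870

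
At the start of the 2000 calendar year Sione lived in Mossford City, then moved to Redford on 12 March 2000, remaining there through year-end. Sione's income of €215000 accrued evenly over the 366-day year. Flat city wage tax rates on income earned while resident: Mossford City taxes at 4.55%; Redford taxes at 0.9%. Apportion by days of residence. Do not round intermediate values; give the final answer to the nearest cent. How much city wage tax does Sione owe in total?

Mossford City, 1 January – 11 March 2000: 71 days → €215000 × 4.55% × 71/366 = €1897.6981
Redford, 12 March – 31 December 2000: 295 days → €215000 × 0.9% × 295/366 = €1559.6311
Total = €3457.3292

€3457.33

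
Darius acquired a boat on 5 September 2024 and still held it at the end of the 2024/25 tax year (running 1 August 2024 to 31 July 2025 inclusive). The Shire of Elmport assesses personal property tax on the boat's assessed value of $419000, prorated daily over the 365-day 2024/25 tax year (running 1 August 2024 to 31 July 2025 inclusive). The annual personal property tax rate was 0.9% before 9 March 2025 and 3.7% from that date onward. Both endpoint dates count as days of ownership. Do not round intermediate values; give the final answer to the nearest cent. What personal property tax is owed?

$8070.05

5 September 2024 – 8 March 2025: 185 days at 0.9% → $419000 × 0.9% × 185/365 = $1911.3288
9 March – 31 July 2025: 145 days at 3.7% → $419000 × 3.7% × 145/365 = $6158.7260
Total = $8070.0548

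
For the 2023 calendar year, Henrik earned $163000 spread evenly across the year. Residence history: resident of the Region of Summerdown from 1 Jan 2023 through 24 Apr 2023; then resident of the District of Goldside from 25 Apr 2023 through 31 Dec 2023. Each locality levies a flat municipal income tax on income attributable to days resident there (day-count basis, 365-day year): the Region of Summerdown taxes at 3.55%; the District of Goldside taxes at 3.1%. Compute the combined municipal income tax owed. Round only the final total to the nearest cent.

The Region of Summerdown, 1 Jan – 24 Apr 2023: 114 days → $163000 × 3.55% × 114/365 = $1807.2904
The District of Goldside, 25 Apr – 31 Dec 2023: 251 days → $163000 × 3.1% × 251/365 = $3474.8027
Total = $5282.0932

$5282.09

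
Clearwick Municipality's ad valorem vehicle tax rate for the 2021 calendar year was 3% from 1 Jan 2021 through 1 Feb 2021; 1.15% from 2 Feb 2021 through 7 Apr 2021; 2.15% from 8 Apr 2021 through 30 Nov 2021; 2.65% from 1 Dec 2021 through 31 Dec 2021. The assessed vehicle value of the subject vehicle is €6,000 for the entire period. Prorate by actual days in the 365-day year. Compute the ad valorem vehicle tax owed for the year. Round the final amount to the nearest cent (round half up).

€125.33

1 Jan – 1 Feb 2021: 32 days at 3% → €6,000 × 3% × 32/365 = €15.7808
2 Feb – 7 Apr 2021: 65 days at 1.15% → €6,000 × 1.15% × 65/365 = €12.2877
8 Apr – 30 Nov 2021: 237 days at 2.15% → €6,000 × 2.15% × 237/365 = €83.7616
1 Dec – 31 Dec 2021: 31 days at 2.65% → €6,000 × 2.65% × 31/365 = €13.5041
Total = €125.3342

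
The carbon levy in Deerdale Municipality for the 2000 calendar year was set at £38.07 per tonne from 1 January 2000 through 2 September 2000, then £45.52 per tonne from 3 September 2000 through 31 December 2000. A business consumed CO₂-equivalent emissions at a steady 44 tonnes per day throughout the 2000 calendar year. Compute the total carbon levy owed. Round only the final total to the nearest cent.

£652,415.28

1 January – 2 September 2000: 246 days × 44 tonnes/day = 10,824 tonnes at £38.07/tonne → £412,069.68
3 September – 31 December 2000: 120 days × 44 tonnes/day = 5,280 tonnes at £45.52/tonne → £240,345.60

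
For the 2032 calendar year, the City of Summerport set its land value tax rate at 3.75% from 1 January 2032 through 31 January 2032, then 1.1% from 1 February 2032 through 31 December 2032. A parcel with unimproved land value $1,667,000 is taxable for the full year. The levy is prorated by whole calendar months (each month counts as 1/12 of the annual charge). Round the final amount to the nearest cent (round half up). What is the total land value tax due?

$22,018.29

1 January – 31 January 2032: 1 month at 3.75% → $1,667,000 × 3.75% × 1/12 = $5,209.3750
1 February – 31 December 2032: 11 months at 1.1% → $1,667,000 × 1.1% × 11/12 = $16,808.9167
Total = $22,018.2917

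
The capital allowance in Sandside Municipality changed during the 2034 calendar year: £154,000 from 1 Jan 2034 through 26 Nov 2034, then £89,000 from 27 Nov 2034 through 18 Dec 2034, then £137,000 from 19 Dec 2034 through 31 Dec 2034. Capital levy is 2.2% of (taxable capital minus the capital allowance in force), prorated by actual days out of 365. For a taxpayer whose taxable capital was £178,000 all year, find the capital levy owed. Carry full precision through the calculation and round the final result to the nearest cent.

1 Jan – 26 Nov 2034: 330 days, exemption £154,000 → (£178,000 − £154,000) × 2.2% × 330/365 = £477.3699
27 Nov – 18 Dec 2034: 22 days, exemption £89,000 → (£178,000 − £89,000) × 2.2% × 22/365 = £118.0164
19 Dec – 31 Dec 2034: 13 days, exemption £137,000 → (£178,000 − £137,000) × 2.2% × 13/365 = £32.1260
Total = £627.5123

£627.51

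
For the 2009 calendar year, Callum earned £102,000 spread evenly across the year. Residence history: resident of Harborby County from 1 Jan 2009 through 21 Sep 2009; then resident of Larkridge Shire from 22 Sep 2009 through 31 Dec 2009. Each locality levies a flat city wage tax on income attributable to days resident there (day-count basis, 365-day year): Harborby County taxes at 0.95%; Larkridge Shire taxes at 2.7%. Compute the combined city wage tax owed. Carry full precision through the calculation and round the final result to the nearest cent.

Harborby County, 1 Jan – 21 Sep 2009: 264 days → £102,000 × 0.95% × 264/365 = £700.8658
Larkridge Shire, 22 Sep – 31 Dec 2009: 101 days → £102,000 × 2.7% × 101/365 = £762.0658
Total = £1,462.9315

£1,462.93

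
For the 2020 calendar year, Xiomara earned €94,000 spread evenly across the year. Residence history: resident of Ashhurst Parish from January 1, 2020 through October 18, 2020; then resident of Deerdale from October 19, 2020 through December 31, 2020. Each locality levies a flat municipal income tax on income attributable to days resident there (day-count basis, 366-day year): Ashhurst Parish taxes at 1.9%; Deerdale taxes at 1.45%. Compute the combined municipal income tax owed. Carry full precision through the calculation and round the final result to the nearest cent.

€1,700.48

Ashhurst Parish, January 1 – October 18, 2020: 292 days → €94,000 × 1.9% × 292/366 = €1,424.8962
Deerdale, October 19 – December 31, 2020: 74 days → €94,000 × 1.45% × 74/366 = €275.5792
Total = €1,700.4754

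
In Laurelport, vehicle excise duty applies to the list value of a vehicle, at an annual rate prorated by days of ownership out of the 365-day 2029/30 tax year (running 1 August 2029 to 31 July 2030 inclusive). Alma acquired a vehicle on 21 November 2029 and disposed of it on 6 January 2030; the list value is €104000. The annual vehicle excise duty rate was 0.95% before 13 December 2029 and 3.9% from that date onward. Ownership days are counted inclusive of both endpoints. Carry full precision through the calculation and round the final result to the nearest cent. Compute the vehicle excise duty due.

€337.36

21 November – 12 December 2029: 22 days at 0.95% → €104000 × 0.95% × 22/365 = €59.5507
13 December 2029 – 6 January 2030: 25 days at 3.9% → €104000 × 3.9% × 25/365 = €277.8082
Total = €337.3589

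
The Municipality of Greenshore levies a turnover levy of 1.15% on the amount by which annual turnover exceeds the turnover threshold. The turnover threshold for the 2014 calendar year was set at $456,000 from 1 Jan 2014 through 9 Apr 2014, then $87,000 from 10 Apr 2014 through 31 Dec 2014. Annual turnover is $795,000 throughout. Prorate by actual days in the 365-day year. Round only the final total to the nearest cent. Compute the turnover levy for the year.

1 Jan – 9 Apr 2014: 99 days, exemption $456,000 → ($795,000 − $456,000) × 1.15% × 99/365 = $1,057.4014
10 Apr – 31 Dec 2014: 266 days, exemption $87,000 → ($795,000 − $87,000) × 1.15% × 266/365 = $5,933.6219
Total = $6,991.0233

$6,991.02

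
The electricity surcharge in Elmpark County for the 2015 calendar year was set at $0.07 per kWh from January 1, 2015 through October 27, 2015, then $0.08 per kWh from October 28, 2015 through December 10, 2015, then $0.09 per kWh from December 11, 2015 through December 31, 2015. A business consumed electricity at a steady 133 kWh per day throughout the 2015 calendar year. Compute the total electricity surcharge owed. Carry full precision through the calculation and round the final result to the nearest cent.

January 1 – October 27, 2015: 300 days × 133 kWh/day = 39,900 kWh at $0.07/kWh → $2793.00
October 28 – December 10, 2015: 44 days × 133 kWh/day = 5,852 kWh at $0.08/kWh → $468.16
December 11 – December 31, 2015: 21 days × 133 kWh/day = 2,793 kWh at $0.09/kWh → $251.37

$3512.53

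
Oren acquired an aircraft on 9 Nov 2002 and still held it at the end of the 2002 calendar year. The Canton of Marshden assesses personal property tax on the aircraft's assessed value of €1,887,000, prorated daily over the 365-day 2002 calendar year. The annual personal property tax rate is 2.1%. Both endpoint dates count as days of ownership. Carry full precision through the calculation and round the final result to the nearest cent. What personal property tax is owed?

€5,754.06

Days held (9 Nov – 31 Dec 2002): 53 out of 365
Tax = €1,887,000 × 2.1% × 53/365 = €5,754.0575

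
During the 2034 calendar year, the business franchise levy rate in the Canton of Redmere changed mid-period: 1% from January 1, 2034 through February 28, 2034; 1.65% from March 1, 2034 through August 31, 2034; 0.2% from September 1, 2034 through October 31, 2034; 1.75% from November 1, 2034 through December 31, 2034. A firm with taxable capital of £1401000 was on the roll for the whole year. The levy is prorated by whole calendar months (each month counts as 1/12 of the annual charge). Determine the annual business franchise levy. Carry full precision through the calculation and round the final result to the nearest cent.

£18446.50

January 1 – February 28, 2034: 2 months at 1% → £1401000 × 1% × 2/12 = £2335.0000
March 1 – August 31, 2034: 6 months at 1.65% → £1401000 × 1.65% × 6/12 = £11558.2500
September 1 – October 31, 2034: 2 months at 0.2% → £1401000 × 0.2% × 2/12 = £467.0000
November 1 – December 31, 2034: 2 months at 1.75% → £1401000 × 1.75% × 2/12 = £4086.2500
Total = £18446.5000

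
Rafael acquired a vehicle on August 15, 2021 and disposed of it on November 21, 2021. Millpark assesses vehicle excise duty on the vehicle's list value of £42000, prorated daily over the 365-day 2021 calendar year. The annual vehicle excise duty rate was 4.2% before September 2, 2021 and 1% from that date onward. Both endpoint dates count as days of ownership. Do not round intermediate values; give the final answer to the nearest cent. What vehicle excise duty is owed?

£180.20

August 15 – September 1, 2021: 18 days at 4.2% → £42000 × 4.2% × 18/365 = £86.9918
September 2 – November 21, 2021: 81 days at 1% → £42000 × 1% × 81/365 = £93.2055
Total = £180.1973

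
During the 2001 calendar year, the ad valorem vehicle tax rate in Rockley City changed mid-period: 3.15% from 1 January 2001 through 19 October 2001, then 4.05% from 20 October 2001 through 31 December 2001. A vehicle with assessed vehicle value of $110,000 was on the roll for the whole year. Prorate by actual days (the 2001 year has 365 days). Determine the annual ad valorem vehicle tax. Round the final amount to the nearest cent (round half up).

1 January – 19 October 2001: 292 days at 3.15% → $110,000 × 3.15% × 292/365 = $2,772.0000
20 October – 31 December 2001: 73 days at 4.05% → $110,000 × 4.05% × 73/365 = $891.0000
Total = $3,663.0000

$3,663.00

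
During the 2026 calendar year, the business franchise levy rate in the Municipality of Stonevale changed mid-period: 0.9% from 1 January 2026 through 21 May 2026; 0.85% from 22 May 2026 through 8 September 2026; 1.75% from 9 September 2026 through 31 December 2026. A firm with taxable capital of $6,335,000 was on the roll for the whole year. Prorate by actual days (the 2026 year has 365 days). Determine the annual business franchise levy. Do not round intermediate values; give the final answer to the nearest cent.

1 January – 21 May 2026: 141 days at 0.9% → $6,335,000 × 0.9% × 141/365 = $22,024.9726
22 May – 8 September 2026: 110 days at 0.85% → $6,335,000 × 0.85% × 110/365 = $16,228.0137
9 September – 31 December 2026: 114 days at 1.75% → $6,335,000 × 1.75% × 114/365 = $34,625.5479
Total = $72,878.5342

$72,878.53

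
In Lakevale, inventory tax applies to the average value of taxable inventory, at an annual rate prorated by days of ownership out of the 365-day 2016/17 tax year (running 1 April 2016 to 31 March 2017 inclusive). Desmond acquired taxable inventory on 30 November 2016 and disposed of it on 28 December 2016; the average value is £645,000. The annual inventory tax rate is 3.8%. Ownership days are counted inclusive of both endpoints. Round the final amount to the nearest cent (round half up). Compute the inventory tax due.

£1,947.37

Days held (30 November – 28 December 2016): 29 out of 365
Tax = £645,000 × 3.8% × 29/365 = £1,947.3699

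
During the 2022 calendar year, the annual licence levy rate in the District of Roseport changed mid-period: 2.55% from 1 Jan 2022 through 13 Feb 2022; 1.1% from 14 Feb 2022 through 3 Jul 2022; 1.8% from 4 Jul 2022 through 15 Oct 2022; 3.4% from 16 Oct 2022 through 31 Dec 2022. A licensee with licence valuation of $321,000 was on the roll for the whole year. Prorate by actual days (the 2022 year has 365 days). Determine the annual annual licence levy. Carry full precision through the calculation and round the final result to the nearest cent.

$6,289.84

1 Jan – 13 Feb 2022: 44 days at 2.55% → $321,000 × 2.55% × 44/365 = $986.7452
14 Feb – 3 Jul 2022: 140 days at 1.1% → $321,000 × 1.1% × 140/365 = $1,354.3562
4 Jul – 15 Oct 2022: 104 days at 1.8% → $321,000 × 1.8% × 104/365 = $1,646.3342
16 Oct – 31 Dec 2022: 77 days at 3.4% → $321,000 × 3.4% × 77/365 = $2,302.4055
Total = $6,289.8411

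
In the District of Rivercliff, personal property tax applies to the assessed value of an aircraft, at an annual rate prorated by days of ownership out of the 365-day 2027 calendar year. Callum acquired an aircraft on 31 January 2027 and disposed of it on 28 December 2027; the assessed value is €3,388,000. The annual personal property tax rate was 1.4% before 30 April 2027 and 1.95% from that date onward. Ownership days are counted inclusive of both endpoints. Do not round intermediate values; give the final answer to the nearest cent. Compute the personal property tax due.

€55,549.28

31 January – 29 April 2027: 89 days at 1.4% → €3,388,000 × 1.4% × 89/365 = €11,565.6110
30 April – 28 December 2027: 243 days at 1.95% → €3,388,000 × 1.95% × 243/365 = €43,983.6658
Total = €55,549.2767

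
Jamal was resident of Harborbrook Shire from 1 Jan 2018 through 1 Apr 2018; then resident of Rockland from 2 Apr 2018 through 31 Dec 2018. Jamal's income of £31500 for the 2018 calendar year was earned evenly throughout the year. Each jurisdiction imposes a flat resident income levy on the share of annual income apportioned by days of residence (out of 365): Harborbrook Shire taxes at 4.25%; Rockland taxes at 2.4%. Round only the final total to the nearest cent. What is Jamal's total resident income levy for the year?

Harborbrook Shire, 1 Jan – 1 Apr 2018: 91 days → £31500 × 4.25% × 91/365 = £333.7705
Rockland, 2 Apr – 31 Dec 2018: 274 days → £31500 × 2.4% × 274/365 = £567.5178
Total = £901.2884

£901.29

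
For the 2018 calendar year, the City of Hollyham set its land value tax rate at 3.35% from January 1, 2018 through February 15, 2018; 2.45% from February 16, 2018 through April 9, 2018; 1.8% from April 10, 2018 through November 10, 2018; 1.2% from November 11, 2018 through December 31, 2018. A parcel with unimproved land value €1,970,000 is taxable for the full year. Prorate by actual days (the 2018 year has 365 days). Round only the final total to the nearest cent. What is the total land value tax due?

January 1 – February 15, 2018: 46 days at 3.35% → €1,970,000 × 3.35% × 46/365 = €8,317.1781
February 16 – April 9, 2018: 53 days at 2.45% → €1,970,000 × 2.45% × 53/365 = €7,008.3425
April 10 – November 10, 2018: 215 days at 1.8% → €1,970,000 × 1.8% × 215/365 = €20,887.3973
November 11 – December 31, 2018: 51 days at 1.2% → €1,970,000 × 1.2% × 51/365 = €3,303.1233
Total = €39,516.0411

€39,516.04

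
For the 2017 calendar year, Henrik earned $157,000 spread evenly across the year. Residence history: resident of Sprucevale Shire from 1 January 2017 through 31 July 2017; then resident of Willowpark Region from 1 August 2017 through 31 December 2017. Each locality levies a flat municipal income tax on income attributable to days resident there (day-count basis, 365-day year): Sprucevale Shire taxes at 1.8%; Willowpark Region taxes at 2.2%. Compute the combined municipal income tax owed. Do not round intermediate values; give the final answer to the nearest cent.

$3,089.24

Sprucevale Shire, 1 January – 31 July 2017: 212 days → $157,000 × 1.8% × 212/365 = $1,641.4027
Willowpark Region, 1 August – 31 December 2017: 153 days → $157,000 × 2.2% × 153/365 = $1,447.8411
Total = $3,089.2438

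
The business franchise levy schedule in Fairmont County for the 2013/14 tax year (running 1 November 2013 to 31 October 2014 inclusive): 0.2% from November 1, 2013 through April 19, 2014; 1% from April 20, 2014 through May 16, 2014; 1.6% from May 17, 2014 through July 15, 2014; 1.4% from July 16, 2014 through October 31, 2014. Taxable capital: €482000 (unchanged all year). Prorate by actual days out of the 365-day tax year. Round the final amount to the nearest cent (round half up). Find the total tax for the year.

November 1, 2013 – April 19, 2014: 170 days at 0.2% → €482000 × 0.2% × 170/365 = €448.9863
April 20 – May 16, 2014: 27 days at 1% → €482000 × 1% × 27/365 = €356.5479
May 17 – July 15, 2014: 60 days at 1.6% → €482000 × 1.6% × 60/365 = €1267.7260
July 16 – October 31, 2014: 108 days at 1.4% → €482000 × 1.4% × 108/365 = €1996.6685
Total = €4069.9288

€4069.93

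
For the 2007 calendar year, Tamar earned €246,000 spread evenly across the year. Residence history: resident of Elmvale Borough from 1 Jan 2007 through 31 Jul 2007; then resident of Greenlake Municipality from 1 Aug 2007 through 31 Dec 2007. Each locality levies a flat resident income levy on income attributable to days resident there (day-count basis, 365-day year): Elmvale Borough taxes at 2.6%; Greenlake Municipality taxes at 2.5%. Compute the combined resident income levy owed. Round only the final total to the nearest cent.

€6,292.88

Elmvale Borough, 1 Jan – 31 Jul 2007: 212 days → €246,000 × 2.6% × 212/365 = €3,714.9370
Greenlake Municipality, 1 Aug – 31 Dec 2007: 153 days → €246,000 × 2.5% × 153/365 = €2,577.9452
Total = €6,292.8822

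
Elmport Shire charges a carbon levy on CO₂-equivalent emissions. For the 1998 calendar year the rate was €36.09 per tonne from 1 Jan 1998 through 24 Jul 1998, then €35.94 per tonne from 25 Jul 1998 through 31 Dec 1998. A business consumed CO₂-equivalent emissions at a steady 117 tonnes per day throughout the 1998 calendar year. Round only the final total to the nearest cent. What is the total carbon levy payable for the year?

€1,538,415.45

1 Jan – 24 Jul 1998: 205 days × 117 tonnes/day = 23,985 tonnes at €36.09/tonne → €865,618.65
25 Jul – 31 Dec 1998: 160 days × 117 tonnes/day = 18,720 tonnes at €35.94/tonne → €672,796.80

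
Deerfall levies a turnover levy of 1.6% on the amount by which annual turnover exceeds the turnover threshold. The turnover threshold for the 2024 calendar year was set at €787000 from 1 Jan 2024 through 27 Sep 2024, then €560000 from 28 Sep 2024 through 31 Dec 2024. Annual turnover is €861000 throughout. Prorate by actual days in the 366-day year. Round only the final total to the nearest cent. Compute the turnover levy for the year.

1 Jan – 27 Sep 2024: 271 days, exemption €787000 → (€861000 − €787000) × 1.6% × 271/366 = €876.6776
28 Sep – 31 Dec 2024: 95 days, exemption €560000 → (€861000 − €560000) × 1.6% × 95/366 = €1250.0546
Total = €2126.7322

€2126.73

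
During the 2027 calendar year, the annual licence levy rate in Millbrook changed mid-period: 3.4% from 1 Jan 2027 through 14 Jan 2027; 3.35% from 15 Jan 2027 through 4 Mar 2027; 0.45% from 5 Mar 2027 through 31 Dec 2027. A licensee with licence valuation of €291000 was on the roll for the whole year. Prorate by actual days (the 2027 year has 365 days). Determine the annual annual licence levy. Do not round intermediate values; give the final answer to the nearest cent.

€2771.68

1 Jan – 14 Jan 2027: 14 days at 3.4% → €291000 × 3.4% × 14/365 = €379.4959
15 Jan – 4 Mar 2027: 49 days at 3.35% → €291000 × 3.35% × 49/365 = €1308.7027
5 Mar – 31 Dec 2027: 302 days at 0.45% → €291000 × 0.45% × 302/365 = €1083.4767
Total = €2771.6753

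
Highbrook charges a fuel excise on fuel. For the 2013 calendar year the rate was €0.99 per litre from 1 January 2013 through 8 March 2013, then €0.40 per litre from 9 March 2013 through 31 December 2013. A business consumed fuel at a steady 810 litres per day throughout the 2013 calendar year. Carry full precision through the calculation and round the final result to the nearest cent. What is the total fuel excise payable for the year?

€150279.30

1 January – 8 March 2013: 67 days × 810 litres/day = 54,270 litres at €0.99/litre → €53727.30
9 March – 31 December 2013: 298 days × 810 litres/day = 241,380 litres at €0.40/litre → €96552.00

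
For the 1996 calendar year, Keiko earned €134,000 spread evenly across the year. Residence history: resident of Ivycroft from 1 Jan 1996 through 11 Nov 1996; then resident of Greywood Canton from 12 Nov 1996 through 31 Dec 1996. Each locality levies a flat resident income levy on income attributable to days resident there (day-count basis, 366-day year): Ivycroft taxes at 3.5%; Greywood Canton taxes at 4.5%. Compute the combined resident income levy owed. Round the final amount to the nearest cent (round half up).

€4,873.06

Ivycroft, 1 Jan – 11 Nov 1996: 316 days → €134,000 × 3.5% × 316/366 = €4,049.2896
Greywood Canton, 12 Nov – 31 Dec 1996: 50 days → €134,000 × 4.5% × 50/366 = €823.7705
Total = €4,873.0601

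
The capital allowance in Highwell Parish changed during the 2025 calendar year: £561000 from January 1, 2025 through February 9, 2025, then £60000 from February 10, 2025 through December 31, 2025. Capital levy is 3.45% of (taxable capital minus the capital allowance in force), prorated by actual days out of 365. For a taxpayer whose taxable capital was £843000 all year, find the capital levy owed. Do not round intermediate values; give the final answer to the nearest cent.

£25119.31

January 1 – February 9, 2025: 40 days, exemption £561000 → (£843000 − £561000) × 3.45% × 40/365 = £1066.1918
February 10 – December 31, 2025: 325 days, exemption £60000 → (£843000 − £60000) × 3.45% × 325/365 = £24053.1164
Total = £25119.3082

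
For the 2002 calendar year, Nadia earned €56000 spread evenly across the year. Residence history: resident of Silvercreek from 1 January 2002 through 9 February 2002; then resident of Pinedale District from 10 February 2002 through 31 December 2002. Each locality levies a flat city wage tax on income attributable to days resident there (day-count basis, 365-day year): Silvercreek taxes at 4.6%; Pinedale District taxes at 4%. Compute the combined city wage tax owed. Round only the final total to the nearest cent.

€2276.82

Silvercreek, 1 January – 9 February 2002: 40 days → €56000 × 4.6% × 40/365 = €282.3014
Pinedale District, 10 February – 31 December 2002: 325 days → €56000 × 4% × 325/365 = €1994.5205
Total = €2276.8219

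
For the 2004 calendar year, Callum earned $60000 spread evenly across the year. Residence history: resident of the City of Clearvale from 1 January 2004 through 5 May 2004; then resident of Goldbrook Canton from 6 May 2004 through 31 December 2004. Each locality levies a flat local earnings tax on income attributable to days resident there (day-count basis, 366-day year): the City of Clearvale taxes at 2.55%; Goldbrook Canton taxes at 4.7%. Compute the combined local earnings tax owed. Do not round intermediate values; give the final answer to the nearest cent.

The City of Clearvale, 1 January – 5 May 2004: 126 days → $60000 × 2.55% × 126/366 = $526.7213
Goldbrook Canton, 6 May – 31 December 2004: 240 days → $60000 × 4.7% × 240/366 = $1849.1803
Total = $2375.9016

$2375.90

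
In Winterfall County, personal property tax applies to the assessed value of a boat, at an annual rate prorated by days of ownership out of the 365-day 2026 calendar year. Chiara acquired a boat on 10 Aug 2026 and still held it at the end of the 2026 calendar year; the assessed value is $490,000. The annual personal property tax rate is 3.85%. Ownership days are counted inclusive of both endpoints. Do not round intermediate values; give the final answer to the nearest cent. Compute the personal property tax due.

Days held (10 Aug – 31 Dec 2026): 144 out of 365
Tax = $490,000 × 3.85% × 144/365 = $7,442.6301

$7,442.63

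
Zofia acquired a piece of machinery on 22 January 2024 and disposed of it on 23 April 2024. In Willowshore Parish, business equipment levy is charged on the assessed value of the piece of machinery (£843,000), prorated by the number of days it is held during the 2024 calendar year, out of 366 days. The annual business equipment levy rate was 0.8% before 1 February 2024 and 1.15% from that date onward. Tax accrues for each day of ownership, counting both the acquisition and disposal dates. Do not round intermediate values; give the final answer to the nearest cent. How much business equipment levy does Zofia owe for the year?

22 January – 31 January 2024: 10 days at 0.8% → £843,000 × 0.8% × 10/366 = £184.2623
1 February – 23 April 2024: 83 days at 1.15% → £843,000 × 1.15% × 83/366 = £2,198.4795
Total = £2,382.7418

£2,382.74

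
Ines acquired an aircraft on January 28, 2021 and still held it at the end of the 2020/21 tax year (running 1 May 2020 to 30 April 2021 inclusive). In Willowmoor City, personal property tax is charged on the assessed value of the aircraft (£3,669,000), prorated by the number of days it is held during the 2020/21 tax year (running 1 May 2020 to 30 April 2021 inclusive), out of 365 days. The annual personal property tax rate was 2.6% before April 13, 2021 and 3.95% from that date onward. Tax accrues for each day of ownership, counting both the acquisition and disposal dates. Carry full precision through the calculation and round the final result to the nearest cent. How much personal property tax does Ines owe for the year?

£26,748.52

January 28 – April 12, 2021: 75 days at 2.6% → £3,669,000 × 2.6% × 75/365 = £19,601.5068
April 13 – April 30, 2021: 18 days at 3.95% → £3,669,000 × 3.95% × 18/365 = £7,147.0110
Total = £26,748.5178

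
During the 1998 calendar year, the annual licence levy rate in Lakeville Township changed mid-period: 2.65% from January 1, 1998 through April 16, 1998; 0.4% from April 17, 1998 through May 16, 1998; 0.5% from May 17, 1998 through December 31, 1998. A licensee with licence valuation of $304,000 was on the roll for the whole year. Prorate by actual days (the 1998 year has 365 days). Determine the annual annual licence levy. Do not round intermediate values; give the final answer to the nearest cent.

January 1 – April 16, 1998: 106 days at 2.65% → $304,000 × 2.65% × 106/365 = $2,339.5507
April 17 – May 16, 1998: 30 days at 0.4% → $304,000 × 0.4% × 30/365 = $99.9452
May 17 – December 31, 1998: 229 days at 0.5% → $304,000 × 0.5% × 229/365 = $953.6438
Total = $3,393.1397

$3,393.14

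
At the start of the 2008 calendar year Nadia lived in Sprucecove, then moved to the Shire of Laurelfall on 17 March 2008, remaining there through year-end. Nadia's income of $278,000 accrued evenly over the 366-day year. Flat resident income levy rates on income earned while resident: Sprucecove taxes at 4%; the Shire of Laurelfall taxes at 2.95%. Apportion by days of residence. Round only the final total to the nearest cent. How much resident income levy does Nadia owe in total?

$8,807.13

Sprucecove, 1 January – 16 March 2008: 76 days → $278,000 × 4% × 76/366 = $2,309.0710
The Shire of Laurelfall, 17 March – 31 December 2008: 290 days → $278,000 × 2.95% × 290/366 = $6,498.0601
Total = $8,807.1311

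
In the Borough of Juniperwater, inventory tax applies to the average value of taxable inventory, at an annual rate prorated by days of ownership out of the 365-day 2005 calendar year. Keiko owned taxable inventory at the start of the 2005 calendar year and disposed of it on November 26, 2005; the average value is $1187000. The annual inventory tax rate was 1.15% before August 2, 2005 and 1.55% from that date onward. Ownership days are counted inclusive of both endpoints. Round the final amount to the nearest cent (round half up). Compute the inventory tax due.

January 1 – August 1, 2005: 213 days at 1.15% → $1187000 × 1.15% × 213/365 = $7965.9082
August 2 – November 26, 2005: 117 days at 1.55% → $1187000 × 1.55% × 117/365 = $5897.6014
Total = $13863.5096

$13863.51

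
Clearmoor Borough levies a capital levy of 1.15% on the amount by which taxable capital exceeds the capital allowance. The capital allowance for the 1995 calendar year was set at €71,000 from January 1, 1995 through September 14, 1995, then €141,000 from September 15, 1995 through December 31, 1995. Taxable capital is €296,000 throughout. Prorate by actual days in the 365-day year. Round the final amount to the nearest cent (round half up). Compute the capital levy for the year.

January 1 – September 14, 1995: 257 days, exemption €71,000 → (€296,000 − €71,000) × 1.15% × 257/365 = €1,821.8836
September 15 – December 31, 1995: 108 days, exemption €141,000 → (€296,000 − €141,000) × 1.15% × 108/365 = €527.4247
Total = €2,349.3082

€2,349.31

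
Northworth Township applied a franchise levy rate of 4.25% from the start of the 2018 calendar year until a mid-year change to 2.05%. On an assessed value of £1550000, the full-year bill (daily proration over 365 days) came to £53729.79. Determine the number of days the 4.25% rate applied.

Let d = days at the first rate; then 365 − d days at the second rate.
£1550000 × [4.25%·d + 2.05%·(365−d)] / 365 = £53729.79
Solving gives d = 235, so the new rate took effect on 24 August 2018.

235 days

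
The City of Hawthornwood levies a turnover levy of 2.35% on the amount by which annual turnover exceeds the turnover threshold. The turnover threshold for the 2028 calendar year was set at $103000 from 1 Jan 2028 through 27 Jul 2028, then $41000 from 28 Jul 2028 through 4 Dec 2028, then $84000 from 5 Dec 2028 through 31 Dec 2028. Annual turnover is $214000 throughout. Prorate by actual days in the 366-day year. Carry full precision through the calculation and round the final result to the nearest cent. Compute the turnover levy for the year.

1 Jan – 27 Jul 2028: 209 days, exemption $103000 → ($214000 − $103000) × 2.35% × 209/366 = $1489.5533
28 Jul – 4 Dec 2028: 130 days, exemption $41000 → ($214000 − $41000) × 2.35% × 130/366 = $1444.0301
5 Dec – 31 Dec 2028: 27 days, exemption $84000 → ($214000 − $84000) × 2.35% × 27/366 = $225.3689
Total = $3158.9522

$3158.95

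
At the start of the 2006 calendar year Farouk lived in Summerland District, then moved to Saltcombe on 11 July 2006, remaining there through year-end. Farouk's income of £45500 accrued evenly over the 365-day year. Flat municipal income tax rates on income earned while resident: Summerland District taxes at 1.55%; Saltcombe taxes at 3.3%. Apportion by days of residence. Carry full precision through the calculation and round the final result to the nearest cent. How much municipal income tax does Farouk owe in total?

Summerland District, 1 January – 10 July 2006: 191 days → £45500 × 1.55% × 191/365 = £369.0486
Saltcombe, 11 July – 31 December 2006: 174 days → £45500 × 3.3% × 174/365 = £715.7836
Total = £1084.8322

£1084.83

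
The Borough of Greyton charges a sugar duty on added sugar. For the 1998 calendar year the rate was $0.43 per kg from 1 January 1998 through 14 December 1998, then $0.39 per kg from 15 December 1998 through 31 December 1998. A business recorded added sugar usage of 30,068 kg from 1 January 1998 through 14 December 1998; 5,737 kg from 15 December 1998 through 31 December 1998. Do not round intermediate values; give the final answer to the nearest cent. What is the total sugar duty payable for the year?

1 January – 14 December 1998: 30,068 kg at $0.43/kg → $12929.24
15 December – 31 December 1998: 5,737 kg at $0.39/kg → $2237.43

$15166.67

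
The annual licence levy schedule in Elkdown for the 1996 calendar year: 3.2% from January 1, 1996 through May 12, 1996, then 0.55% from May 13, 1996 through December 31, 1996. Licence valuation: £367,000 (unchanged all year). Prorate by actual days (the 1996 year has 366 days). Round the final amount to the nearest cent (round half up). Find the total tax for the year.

£5,552.63

January 1 – May 12, 1996: 133 days at 3.2% → £367,000 × 3.2% × 133/366 = £4,267.6284
May 13 – December 31, 1996: 233 days at 0.55% → £367,000 × 0.55% × 233/366 = £1,285.0014
Total = £5,552.6298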